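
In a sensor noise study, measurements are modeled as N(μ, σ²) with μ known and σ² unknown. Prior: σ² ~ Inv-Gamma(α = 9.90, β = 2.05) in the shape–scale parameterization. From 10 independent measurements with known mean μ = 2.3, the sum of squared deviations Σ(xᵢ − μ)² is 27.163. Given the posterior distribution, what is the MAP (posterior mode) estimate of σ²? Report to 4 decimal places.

With known mean μ and an Inverse-Gamma(α, β) prior on σ², the Normal likelihood is conjugate: posterior is Inv-Gamma(α + n/2, β + Σ(xᵢ−μ)²/2).
Posterior: Inv-Gamma(9.90 + 10/2, 2.05 + 27.163/2) = Inv-Gamma(14.90, 15.6315).
Mode = β/(α+1) = 15.6315/15.90 = 0.9831.

0.9831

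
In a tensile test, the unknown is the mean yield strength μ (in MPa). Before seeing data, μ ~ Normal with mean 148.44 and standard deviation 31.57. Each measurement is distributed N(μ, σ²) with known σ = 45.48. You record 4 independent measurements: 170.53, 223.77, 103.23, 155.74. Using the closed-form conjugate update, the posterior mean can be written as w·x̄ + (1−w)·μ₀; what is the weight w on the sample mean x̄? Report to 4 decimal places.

For Normal data with known variance σ², a Normal(μ₀, σ₀²) prior on μ is conjugate. Posterior precision = 1/σ₀² + n/σ²; posterior mean is the precision-weighted average of μ₀ and x̄.
σ₀² = 31.57² = 996.6649, σ² = 45.48² = 2068.4304. Prior precision 1/σ₀² = 1/996.6649; data precision n/σ² = 4/2068.4304.
w = (n/σ²)/(1/σ₀² + n/σ²) = n·σ₀²/(σ² + n·σ₀²) = 4·996.6649/(2068.4304 + 4·996.6649) = 3986.6596/6055.09 = 0.6584.

0.6584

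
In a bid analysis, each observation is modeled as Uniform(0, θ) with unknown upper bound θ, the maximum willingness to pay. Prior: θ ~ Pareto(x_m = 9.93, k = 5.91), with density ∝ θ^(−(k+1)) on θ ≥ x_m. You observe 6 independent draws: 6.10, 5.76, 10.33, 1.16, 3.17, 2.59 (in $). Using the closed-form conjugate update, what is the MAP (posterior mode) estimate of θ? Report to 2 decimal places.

A Pareto(scale x_m, shape k) prior on the upper bound θ of Uniform(0, θ) is conjugate: posterior is Pareto(max(x_m, max xᵢ), k + n).
Sample maximum = 10.33; prior scale x_m = 9.93 → posterior scale = max = 10.33.
Posterior shape = 5.91 + 6 = 11.91.
The Pareto density is decreasing on [x_m, ∞), so the mode is x_m = 10.33.

10.33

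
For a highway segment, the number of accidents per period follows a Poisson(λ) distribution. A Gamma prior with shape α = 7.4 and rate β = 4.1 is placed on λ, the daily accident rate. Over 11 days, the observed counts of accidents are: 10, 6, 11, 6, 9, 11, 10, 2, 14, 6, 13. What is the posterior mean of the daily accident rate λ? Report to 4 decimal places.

With a Gamma(shape α, rate β) prior, the Poisson likelihood is conjugate: the posterior is Gamma(α + ΣXᵢ, β + n).
Sum of counts S = 98 over n = 11 days.
Posterior: Gamma(α+S, β+n) = Gamma(7.4+98, 4.1+11) = Gamma(105.4, 15.1).
Posterior mean = α/β = 105.4/15.1 = 6.9801.

6.9801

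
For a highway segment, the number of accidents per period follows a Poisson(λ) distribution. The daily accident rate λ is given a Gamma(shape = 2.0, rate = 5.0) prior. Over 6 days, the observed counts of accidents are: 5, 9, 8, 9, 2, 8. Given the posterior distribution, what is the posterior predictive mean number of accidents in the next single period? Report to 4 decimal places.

3.9091

With a Gamma(shape α, rate β) prior, the Poisson likelihood is conjugate: the posterior is Gamma(α + ΣXᵢ, β + n).
Sum of counts S = 41 over n = 6 days.
Posterior: Gamma(α+S, β+n) = Gamma(2.0+41, 5.0+6) = Gamma(43.0, 11.0).
The predictive distribution for one future period is NegBinom with mean α/β = 3.9091.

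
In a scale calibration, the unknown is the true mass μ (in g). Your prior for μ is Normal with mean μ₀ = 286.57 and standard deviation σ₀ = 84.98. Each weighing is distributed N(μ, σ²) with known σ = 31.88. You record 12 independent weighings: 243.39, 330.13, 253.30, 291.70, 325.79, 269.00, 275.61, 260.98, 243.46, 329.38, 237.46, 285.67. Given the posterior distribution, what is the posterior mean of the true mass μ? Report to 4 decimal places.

278.9123

For Normal data with known variance σ², a Normal(μ₀, σ₀²) prior on μ is conjugate. Posterior precision = 1/σ₀² + n/σ²; posterior mean is the precision-weighted average of μ₀ and x̄.
Σxᵢ = 243.39 + 330.13 + 253.30 + 291.70 + 325.79 + 269.00 + 275.61 + 260.98 + 243.46 + 329.38 + 237.46 + 285.67 = 3345.87, so n·x̄ = 3345.87.
σ₀² = 84.98² = 7221.6004, σ² = 31.88² = 1016.3344; σ² + n·σ₀² = 1016.3344 + 12·7221.6004 = 87675.5392.
Posterior mean = (μ₀/σ₀² + n·x̄/σ²)/(1/σ₀² + n/σ²) = (σ²·μ₀ + σ₀²·n·x̄)/(σ² + n·σ₀²) = (1016.3344·286.57 + 7221.6004·3345.87)/87675.5392 = 24453787.079356/87675.5392 = 278.9123.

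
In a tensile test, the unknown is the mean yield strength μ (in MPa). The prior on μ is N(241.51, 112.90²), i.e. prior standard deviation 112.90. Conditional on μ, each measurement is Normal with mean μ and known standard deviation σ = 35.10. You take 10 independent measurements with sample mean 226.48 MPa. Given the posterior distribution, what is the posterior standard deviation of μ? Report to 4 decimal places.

For Normal data with known variance σ², a Normal(μ₀, σ₀²) prior on μ is conjugate. Posterior precision = 1/σ₀² + n/σ²; posterior mean is the precision-weighted average of μ₀ and x̄.
σ₀² = 112.90² = 12746.41, σ² = 35.10² = 1232.01; σ² + n·σ₀² = 1232.01 + 10·12746.41 = 128696.11.
Posterior precision = 1/σ₀² + n/σ² = 1/12746.41 + 10/1232.01 = (σ² + n·σ₀²)/(σ₀²σ²) = 128696.11/(12746.41·1232.01); posterior variance σₙ² = σ₀²σ²/(σ² + n·σ₀²) = 12746.41·1232.01/128696.11 = 122.021595.
Posterior SD = √σₙ² = √(12746.41·1232.01/128696.11) = 11.0463.

11.0463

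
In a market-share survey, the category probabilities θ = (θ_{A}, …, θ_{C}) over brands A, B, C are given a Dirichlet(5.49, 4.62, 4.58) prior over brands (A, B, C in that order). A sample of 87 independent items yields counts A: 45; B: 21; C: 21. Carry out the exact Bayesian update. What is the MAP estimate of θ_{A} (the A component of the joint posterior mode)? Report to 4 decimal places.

The Dirichlet prior is conjugate to the Multinomial likelihood: each posterior αⱼ = prior αⱼ + observed count nⱼ.
Posterior concentration: (50.49, 25.62, 25.58), total = 101.69.
Joint mode component: (α_{A}−1)/(Σα−K) = 49.49/98.69 = 0.5015.

0.5015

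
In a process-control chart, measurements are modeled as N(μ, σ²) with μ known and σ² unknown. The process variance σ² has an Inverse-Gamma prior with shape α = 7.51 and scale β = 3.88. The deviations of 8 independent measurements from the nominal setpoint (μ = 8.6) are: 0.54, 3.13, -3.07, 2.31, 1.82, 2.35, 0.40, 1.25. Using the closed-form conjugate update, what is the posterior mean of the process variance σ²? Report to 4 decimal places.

With known mean μ and an Inverse-Gamma(α, β) prior on σ², the Normal likelihood is conjugate: posterior is Inv-Gamma(α + n/2, β + Σ(xᵢ−μ)²/2).
Σ(xᵢ−μ)² = (0.54)² + (3.13)² + (-3.07)² + (2.31)² + (1.82)² + (2.35)² + (0.40)² + (1.25)² = 35.4069.
Posterior: Inv-Gamma(7.51 + 8/2, 3.88 + 35.4069/2) = Inv-Gamma(11.51, 21.58345).
E[σ²|data] = β/(α−1) = 21.58345/10.51 = 2.0536.

2.0536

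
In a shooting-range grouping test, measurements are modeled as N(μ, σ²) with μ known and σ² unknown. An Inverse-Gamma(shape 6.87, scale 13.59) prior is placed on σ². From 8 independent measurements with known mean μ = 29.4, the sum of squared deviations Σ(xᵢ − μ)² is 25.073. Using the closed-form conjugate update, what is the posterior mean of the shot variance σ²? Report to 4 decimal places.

With known mean μ and an Inverse-Gamma(α, β) prior on σ², the Normal likelihood is conjugate: posterior is Inv-Gamma(α + n/2, β + Σ(xᵢ−μ)²/2).
Posterior: Inv-Gamma(6.87 + 8/2, 13.59 + 25.073/2) = Inv-Gamma(10.87, 26.1265).
E[σ²|data] = β/(α−1) = 26.1265/9.87 = 2.6471.

2.6471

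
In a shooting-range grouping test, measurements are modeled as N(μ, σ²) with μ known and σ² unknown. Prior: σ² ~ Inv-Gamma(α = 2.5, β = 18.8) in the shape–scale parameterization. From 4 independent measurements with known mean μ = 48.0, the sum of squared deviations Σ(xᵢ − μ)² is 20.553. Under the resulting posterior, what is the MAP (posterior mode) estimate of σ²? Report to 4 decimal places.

5.2866

With known mean μ and an Inverse-Gamma(α, β) prior on σ², the Normal likelihood is conjugate: posterior is Inv-Gamma(α + n/2, β + Σ(xᵢ−μ)²/2).
Posterior: Inv-Gamma(2.5 + 4/2, 18.8 + 20.553/2) = Inv-Gamma(4.50, 29.0765).
Mode = β/(α+1) = 29.0765/5.50 = 5.2866.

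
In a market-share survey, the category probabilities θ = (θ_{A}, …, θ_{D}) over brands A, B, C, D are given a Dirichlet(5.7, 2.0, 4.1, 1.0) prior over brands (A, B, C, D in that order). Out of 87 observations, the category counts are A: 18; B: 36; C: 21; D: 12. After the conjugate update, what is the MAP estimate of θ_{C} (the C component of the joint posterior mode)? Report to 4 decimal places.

The Dirichlet prior is conjugate to the Multinomial likelihood: each posterior αⱼ = prior αⱼ + observed count nⱼ.
Posterior concentration: (23.7, 38.0, 25.1, 13.0), total = 99.8.
Joint mode component: (α_{C}−1)/(Σα−K) = 24.1/95.8 = 0.2516.

0.2516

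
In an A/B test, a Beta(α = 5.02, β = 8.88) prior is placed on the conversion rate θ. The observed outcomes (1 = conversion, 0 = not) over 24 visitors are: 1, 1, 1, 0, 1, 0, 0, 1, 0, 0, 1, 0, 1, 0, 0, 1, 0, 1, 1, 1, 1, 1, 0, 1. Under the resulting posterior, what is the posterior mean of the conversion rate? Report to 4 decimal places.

The Beta prior is conjugate to a Binomial/Bernoulli likelihood; the update adds successes to α and failures to β.
Posterior: Beta(α+k, β+n−k) = Beta(5.02+14, 8.88+10) = Beta(19.02, 18.88).
Posterior mean = α/(α+β) = 19.02/37.90 = 0.5018.

0.5018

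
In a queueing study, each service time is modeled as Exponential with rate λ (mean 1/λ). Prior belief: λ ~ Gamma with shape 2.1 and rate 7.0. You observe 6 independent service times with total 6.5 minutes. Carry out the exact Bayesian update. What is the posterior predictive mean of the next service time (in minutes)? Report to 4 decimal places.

With a Gamma(shape α, rate β) prior on the exponential rate λ, the posterior after n observations with total T = Σxᵢ is Gamma(α+n, β+T).
Posterior: Gamma(2.1+6, 7.0+6.5) = Gamma(8.1, 13.5).
The predictive distribution for the next observation is Lomax; its mean is β/(α−1) = 13.5/7.1 = 1.9014.

1.9014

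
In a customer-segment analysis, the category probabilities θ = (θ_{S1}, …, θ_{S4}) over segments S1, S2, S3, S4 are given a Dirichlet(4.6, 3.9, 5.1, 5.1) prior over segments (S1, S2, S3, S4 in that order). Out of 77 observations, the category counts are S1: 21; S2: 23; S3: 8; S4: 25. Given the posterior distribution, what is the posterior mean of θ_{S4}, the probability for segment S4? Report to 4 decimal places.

0.3145

The Dirichlet prior is conjugate to the Multinomial likelihood: each posterior αⱼ = prior αⱼ + observed count nⱼ.
Posterior concentration: (25.6, 26.9, 13.1, 30.1), total = 95.7.
E[θ_{S4}|data] = α_{S4}/Σα = 30.1/95.7 = 0.3145.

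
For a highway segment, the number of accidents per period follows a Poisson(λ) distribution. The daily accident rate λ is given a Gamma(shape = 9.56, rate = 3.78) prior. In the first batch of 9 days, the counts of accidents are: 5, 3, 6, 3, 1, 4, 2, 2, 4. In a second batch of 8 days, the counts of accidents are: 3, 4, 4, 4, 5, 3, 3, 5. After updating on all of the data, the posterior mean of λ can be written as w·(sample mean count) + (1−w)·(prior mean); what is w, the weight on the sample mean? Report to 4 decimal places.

With a Gamma(shape α, rate β) prior, the Poisson likelihood is conjugate: the posterior is Gamma(α + ΣXᵢ, β + n).
Total number of days: n = 9 + 8 = 17.
Posterior mean = (α₀+S)/(β₀+n) = [n/(β₀+n)]·(S/n) + [β₀/(β₀+n)]·(α₀/β₀), so only n and β₀ enter the weight.
Weight on data w = n/(β₀+n) = 17/(3.78+17) = 17/20.78 = 0.8181.

0.8181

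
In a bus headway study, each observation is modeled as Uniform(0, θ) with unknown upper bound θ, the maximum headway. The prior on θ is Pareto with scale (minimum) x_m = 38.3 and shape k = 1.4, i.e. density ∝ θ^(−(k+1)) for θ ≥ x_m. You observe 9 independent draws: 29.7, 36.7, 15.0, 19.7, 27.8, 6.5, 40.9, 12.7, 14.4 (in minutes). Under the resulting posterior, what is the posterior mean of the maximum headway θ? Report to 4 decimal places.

A Pareto(scale x_m, shape k) prior on the upper bound θ of Uniform(0, θ) is conjugate: posterior is Pareto(max(x_m, max xᵢ), k + n).
Sample maximum = 40.9; prior scale x_m = 38.3 → posterior scale = max = 40.9.
Posterior shape = 1.4 + 9 = 10.4.
E[θ|data] = k·x_m/(k−1) = 10.4·40.9/9.4 = 45.2511.

45.2511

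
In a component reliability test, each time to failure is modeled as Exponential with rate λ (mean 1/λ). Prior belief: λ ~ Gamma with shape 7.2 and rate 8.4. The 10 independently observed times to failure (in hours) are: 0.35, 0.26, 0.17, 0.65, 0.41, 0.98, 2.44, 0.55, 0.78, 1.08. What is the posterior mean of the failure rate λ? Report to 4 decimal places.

1.0703

With a Gamma(shape α, rate β) prior on the exponential rate λ, the posterior after n observations with total T = Σxᵢ is Gamma(α+n, β+T).
Sum of observations T = 7.67 hours; n = 10.
Posterior: Gamma(7.2+10, 8.4+7.67) = Gamma(17.2, 16.07).
Posterior mean of λ = α/β = 17.2/16.07 = 1.0703.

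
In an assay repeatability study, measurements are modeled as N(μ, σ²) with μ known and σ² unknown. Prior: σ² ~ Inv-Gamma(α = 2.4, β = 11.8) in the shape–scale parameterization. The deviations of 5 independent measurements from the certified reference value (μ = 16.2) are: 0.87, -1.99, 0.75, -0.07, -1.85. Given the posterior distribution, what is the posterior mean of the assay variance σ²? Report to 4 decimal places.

4.1419

With known mean μ and an Inverse-Gamma(α, β) prior on σ², the Normal likelihood is conjugate: posterior is Inv-Gamma(α + n/2, β + Σ(xᵢ−μ)²/2).
Σ(xᵢ−μ)² = (0.87)² + (-1.99)² + (0.75)² + (-0.07)² + (-1.85)² = 8.7069.
Posterior: Inv-Gamma(2.4 + 5/2, 11.8 + 8.7069/2) = Inv-Gamma(4.90, 16.15345).
E[σ²|data] = β/(α−1) = 16.15345/3.90 = 4.1419.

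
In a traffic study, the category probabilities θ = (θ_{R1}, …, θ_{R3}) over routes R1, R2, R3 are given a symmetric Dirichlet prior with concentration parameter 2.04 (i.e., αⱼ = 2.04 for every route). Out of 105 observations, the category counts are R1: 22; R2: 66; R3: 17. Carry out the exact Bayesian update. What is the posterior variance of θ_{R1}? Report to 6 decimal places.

0.001512

The Dirichlet prior is conjugate to the Multinomial likelihood: each posterior αⱼ = prior αⱼ + observed count nⱼ.
Posterior concentration: (24.04, 68.04, 19.04), total = 111.12.
Var[θ_j] = α_j(Σα−α_j)/((Σα)²(Σα+1)) = 24.04·87.08/(111.12²·112.12) = 0.001512.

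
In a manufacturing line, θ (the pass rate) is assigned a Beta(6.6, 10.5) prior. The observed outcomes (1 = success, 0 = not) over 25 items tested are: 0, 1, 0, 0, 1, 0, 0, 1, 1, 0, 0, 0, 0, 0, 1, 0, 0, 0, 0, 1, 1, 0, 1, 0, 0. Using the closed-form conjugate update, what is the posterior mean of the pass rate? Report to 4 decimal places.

The Beta prior is conjugate to a Binomial/Bernoulli likelihood; the update adds successes to α and failures to β.
Posterior: Beta(α+k, β+n−k) = Beta(6.6+8, 10.5+17) = Beta(14.6, 27.5).
Posterior mean = α/(α+β) = 14.6/42.1 = 0.3468.

0.3468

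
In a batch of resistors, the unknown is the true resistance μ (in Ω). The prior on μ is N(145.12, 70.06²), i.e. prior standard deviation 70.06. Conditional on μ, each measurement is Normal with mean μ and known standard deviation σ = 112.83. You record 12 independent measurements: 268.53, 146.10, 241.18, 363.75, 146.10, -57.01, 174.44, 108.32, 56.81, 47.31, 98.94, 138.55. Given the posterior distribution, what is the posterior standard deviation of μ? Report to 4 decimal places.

For Normal data with known variance σ², a Normal(μ₀, σ₀²) prior on μ is conjugate. Posterior precision = 1/σ₀² + n/σ²; posterior mean is the precision-weighted average of μ₀ and x̄.
σ₀² = 70.06² = 4908.4036, σ² = 112.83² = 12730.6089; σ² + n·σ₀² = 12730.6089 + 12·4908.4036 = 71631.4521.
Posterior precision = 1/σ₀² + n/σ² = 1/4908.4036 + 12/12730.6089 = (σ² + n·σ₀²)/(σ₀²σ²) = 71631.4521/(4908.4036·12730.6089); posterior variance σₙ² = σ₀²σ²/(σ² + n·σ₀²) = 4908.4036·12730.6089/71631.4521 = 872.339799.
Posterior SD = √σₙ² = √(4908.4036·12730.6089/71631.4521) = 29.5354.

29.5354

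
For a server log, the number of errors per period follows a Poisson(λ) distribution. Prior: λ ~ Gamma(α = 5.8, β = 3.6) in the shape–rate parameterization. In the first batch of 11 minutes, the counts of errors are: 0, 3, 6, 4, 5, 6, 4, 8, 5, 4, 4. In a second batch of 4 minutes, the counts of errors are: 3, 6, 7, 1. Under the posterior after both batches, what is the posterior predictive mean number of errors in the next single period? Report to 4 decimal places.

3.8602

With a Gamma(shape α, rate β) prior, the Poisson likelihood is conjugate: the posterior is Gamma(α + ΣXᵢ, β + n).
Batch 1: sum of counts S = 49 over n = 11 minutes.
After batch 1: Gamma(α+S, β+n) = Gamma(5.8+49, 3.6+11) = Gamma(54.8, 14.6).
Batch 2: sum of counts S = 17 over n = 4 minutes.
After batch 2: Gamma(α+S, β+n) = Gamma(54.8+17, 14.6+4) = Gamma(71.8, 18.6).
The predictive distribution for one future period is NegBinom with mean α/β = 3.8602.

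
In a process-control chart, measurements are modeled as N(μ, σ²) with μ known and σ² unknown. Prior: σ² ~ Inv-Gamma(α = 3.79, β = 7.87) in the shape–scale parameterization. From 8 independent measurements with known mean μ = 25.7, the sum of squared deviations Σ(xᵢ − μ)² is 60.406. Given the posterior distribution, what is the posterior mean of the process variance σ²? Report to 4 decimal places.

With known mean μ and an Inverse-Gamma(α, β) prior on σ², the Normal likelihood is conjugate: posterior is Inv-Gamma(α + n/2, β + Σ(xᵢ−μ)²/2).
Posterior: Inv-Gamma(3.79 + 8/2, 7.87 + 60.406/2) = Inv-Gamma(7.79, 38.0730).
E[σ²|data] = β/(α−1) = 38.0730/6.79 = 5.6072.

5.6072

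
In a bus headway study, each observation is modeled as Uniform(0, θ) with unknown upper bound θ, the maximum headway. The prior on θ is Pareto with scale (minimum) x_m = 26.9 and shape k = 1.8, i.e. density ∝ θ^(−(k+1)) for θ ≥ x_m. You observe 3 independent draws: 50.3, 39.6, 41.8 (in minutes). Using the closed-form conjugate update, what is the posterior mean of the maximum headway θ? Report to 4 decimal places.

63.5368

A Pareto(scale x_m, shape k) prior on the upper bound θ of Uniform(0, θ) is conjugate: posterior is Pareto(max(x_m, max xᵢ), k + n).
Sample maximum = 50.3; prior scale x_m = 26.9 → posterior scale = max = 50.3.
Posterior shape = 1.8 + 3 = 4.8.
E[θ|data] = k·x_m/(k−1) = 4.8·50.3/3.8 = 63.5368.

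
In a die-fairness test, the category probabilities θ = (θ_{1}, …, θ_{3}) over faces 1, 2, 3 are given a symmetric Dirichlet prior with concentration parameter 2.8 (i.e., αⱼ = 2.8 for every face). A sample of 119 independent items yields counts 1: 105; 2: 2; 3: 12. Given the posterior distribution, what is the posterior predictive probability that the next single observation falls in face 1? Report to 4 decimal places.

The Dirichlet prior is conjugate to the Multinomial likelihood: each posterior αⱼ = prior αⱼ + observed count nⱼ.
Posterior concentration: (107.8, 4.8, 14.8), total = 127.4.
P(next = 1 | data) = α_{1}/Σα = 0.8462.

0.8462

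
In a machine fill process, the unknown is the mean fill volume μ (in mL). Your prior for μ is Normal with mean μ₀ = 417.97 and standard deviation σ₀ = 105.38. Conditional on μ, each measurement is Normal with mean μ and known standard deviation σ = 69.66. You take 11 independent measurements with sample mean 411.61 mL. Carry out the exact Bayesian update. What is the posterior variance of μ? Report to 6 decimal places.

424.283360

For Normal data with known variance σ², a Normal(μ₀, σ₀²) prior on μ is conjugate. Posterior precision = 1/σ₀² + n/σ²; posterior mean is the precision-weighted average of μ₀ and x̄.
σ₀² = 105.38² = 11104.9444, σ² = 69.66² = 4852.5156; σ² + n·σ₀² = 4852.5156 + 11·11104.9444 = 127006.904.
Posterior precision = 1/σ₀² + n/σ² = 1/11104.9444 + 11/4852.5156 = (σ² + n·σ₀²)/(σ₀²σ²) = 127006.904/(11104.9444·4852.5156); posterior variance σₙ² = σ₀²σ²/(σ² + n·σ₀²) = 11104.9444·4852.5156/127006.904 = 424.283360.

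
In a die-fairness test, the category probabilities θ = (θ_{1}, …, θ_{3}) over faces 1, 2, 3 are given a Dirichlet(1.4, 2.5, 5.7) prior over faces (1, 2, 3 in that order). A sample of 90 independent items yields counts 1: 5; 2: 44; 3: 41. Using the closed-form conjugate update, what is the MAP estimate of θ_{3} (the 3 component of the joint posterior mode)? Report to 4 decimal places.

The Dirichlet prior is conjugate to the Multinomial likelihood: each posterior αⱼ = prior αⱼ + observed count nⱼ.
Posterior concentration: (6.4, 46.5, 46.7), total = 99.6.
Joint mode component: (α_{3}−1)/(Σα−K) = 45.7/96.6 = 0.4731.

0.4731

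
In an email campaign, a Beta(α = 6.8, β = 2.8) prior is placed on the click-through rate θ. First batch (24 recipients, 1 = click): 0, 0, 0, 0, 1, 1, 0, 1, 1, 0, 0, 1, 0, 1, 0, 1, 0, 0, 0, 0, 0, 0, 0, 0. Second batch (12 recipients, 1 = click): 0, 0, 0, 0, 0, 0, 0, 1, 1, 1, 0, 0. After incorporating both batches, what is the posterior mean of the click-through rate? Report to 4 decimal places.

0.3684

The Beta prior is conjugate to a Binomial/Bernoulli likelihood; the update adds successes to α and failures to β.
After batch 1: Beta(6.8+7, 2.8+17) = Beta(13.8, 19.8).
After batch 2: Beta(13.8+3, 19.8+9) = Beta(16.8, 28.8).
Posterior mean = α/(α+β) = 16.8/45.6 = 0.3684.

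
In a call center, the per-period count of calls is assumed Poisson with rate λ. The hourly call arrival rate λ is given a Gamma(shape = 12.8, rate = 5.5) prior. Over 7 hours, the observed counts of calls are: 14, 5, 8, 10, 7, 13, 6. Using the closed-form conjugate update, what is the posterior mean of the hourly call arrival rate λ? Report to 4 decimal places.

6.0640

With a Gamma(shape α, rate β) prior, the Poisson likelihood is conjugate: the posterior is Gamma(α + ΣXᵢ, β + n).
Sum of counts S = 63 over n = 7 hours.
Posterior: Gamma(α+S, β+n) = Gamma(12.8+63, 5.5+7) = Gamma(75.8, 12.5).
Posterior mean = α/β = 75.8/12.5 = 6.0640.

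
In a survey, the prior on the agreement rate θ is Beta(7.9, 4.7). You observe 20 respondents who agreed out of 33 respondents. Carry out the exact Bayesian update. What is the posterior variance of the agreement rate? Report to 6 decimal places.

0.005096

The Beta prior is conjugate to a Binomial/Bernoulli likelihood; the update adds successes to α and failures to β.
Posterior: Beta(α+k, β+n−k) = Beta(7.9+20, 4.7+13) = Beta(27.9, 17.7).
Var = αβ/((α+β)²(α+β+1)) = 27.9·17.7/(45.6²·46.6) = 0.005096.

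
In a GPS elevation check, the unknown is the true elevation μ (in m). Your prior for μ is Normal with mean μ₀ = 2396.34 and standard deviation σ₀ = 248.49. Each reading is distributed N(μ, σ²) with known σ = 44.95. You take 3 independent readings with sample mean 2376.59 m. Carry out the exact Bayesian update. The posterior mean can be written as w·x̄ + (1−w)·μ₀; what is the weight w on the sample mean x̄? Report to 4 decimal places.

For Normal data with known variance σ², a Normal(μ₀, σ₀²) prior on μ is conjugate. Posterior precision = 1/σ₀² + n/σ²; posterior mean is the precision-weighted average of μ₀ and x̄.
σ₀² = 248.49² = 61747.2801, σ² = 44.95² = 2020.5025. Prior precision 1/σ₀² = 1/61747.2801; data precision n/σ² = 3/2020.5025.
w = (n/σ²)/(1/σ₀² + n/σ²) = n·σ₀²/(σ² + n·σ₀²) = 3·61747.2801/(2020.5025 + 3·61747.2801) = 185241.8403/187262.3428 = 0.9892.

0.9892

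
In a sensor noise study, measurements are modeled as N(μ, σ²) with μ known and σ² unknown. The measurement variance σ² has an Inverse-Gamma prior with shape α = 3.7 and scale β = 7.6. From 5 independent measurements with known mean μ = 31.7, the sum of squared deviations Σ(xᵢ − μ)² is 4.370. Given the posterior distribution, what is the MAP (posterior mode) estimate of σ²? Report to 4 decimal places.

With known mean μ and an Inverse-Gamma(α, β) prior on σ², the Normal likelihood is conjugate: posterior is Inv-Gamma(α + n/2, β + Σ(xᵢ−μ)²/2).
Posterior: Inv-Gamma(3.7 + 5/2, 7.6 + 4.370/2) = Inv-Gamma(6.20, 9.7850).
Mode = β/(α+1) = 9.7850/7.20 = 1.3590.

1.3590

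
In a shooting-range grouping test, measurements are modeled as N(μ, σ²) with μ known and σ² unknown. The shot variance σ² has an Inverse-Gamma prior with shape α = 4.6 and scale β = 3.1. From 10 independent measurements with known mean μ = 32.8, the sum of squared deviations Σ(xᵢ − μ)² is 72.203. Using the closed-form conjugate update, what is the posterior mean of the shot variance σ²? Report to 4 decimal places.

4.5583

With known mean μ and an Inverse-Gamma(α, β) prior on σ², the Normal likelihood is conjugate: posterior is Inv-Gamma(α + n/2, β + Σ(xᵢ−μ)²/2).
Posterior: Inv-Gamma(4.6 + 10/2, 3.1 + 72.203/2) = Inv-Gamma(9.60, 39.2015).
E[σ²|data] = β/(α−1) = 39.2015/8.60 = 4.5583.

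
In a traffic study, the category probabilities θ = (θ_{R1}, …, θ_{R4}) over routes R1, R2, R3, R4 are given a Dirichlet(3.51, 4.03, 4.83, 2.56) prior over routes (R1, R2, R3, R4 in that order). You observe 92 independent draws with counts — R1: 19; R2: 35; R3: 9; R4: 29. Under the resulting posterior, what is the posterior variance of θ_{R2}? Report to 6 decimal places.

The Dirichlet prior is conjugate to the Multinomial likelihood: each posterior αⱼ = prior αⱼ + observed count nⱼ.
Posterior concentration: (22.51, 39.03, 13.83, 31.56), total = 106.93.
Var[θ_j] = α_j(Σα−α_j)/((Σα)²(Σα+1)) = 39.03·67.90/(106.93²·107.93) = 0.002147.

0.002147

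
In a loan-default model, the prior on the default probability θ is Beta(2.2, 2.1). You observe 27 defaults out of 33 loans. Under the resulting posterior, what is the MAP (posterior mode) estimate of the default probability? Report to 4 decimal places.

The Beta prior is conjugate to a Binomial/Bernoulli likelihood; the update adds successes to α and failures to β.
Posterior: Beta(α+k, β+n−k) = Beta(2.2+27, 2.1+6) = Beta(29.2, 8.1).
Mode of Beta(a,b) for a,b>1 is (a−1)/(a+b−2) = 28.2/35.3 = 0.7989.

0.7989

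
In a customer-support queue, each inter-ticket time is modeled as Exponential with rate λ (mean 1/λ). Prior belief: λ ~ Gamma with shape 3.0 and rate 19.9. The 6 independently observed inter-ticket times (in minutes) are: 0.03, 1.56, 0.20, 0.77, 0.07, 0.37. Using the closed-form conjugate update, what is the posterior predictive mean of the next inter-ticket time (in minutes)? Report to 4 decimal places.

With a Gamma(shape α, rate β) prior on the exponential rate λ, the posterior after n observations with total T = Σxᵢ is Gamma(α+n, β+T).
Sum of observations T = 3.00 minutes; n = 6.
Posterior: Gamma(3.0+6, 19.9+3.00) = Gamma(9.0, 22.90).
The predictive distribution for the next observation is Lomax; its mean is β/(α−1) = 22.90/8.0 = 2.8625.

2.8625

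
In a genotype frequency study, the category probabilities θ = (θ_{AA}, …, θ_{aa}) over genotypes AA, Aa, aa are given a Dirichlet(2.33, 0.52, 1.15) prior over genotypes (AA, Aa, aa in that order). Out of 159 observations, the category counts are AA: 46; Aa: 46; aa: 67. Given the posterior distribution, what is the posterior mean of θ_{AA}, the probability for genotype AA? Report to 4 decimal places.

The Dirichlet prior is conjugate to the Multinomial likelihood: each posterior αⱼ = prior αⱼ + observed count nⱼ.
Posterior concentration: (48.33, 46.52, 68.15), total = 163.00.
E[θ_{AA}|data] = α_{AA}/Σα = 48.33/163.00 = 0.2965.

0.2965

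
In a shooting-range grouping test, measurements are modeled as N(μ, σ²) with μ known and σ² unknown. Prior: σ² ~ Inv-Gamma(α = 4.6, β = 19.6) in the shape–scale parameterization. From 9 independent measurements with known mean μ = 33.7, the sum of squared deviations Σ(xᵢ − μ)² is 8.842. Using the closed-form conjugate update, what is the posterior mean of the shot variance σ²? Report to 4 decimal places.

2.9656

With known mean μ and an Inverse-Gamma(α, β) prior on σ², the Normal likelihood is conjugate: posterior is Inv-Gamma(α + n/2, β + Σ(xᵢ−μ)²/2).
Posterior: Inv-Gamma(4.6 + 9/2, 19.6 + 8.842/2) = Inv-Gamma(9.10, 24.0210).
E[σ²|data] = β/(α−1) = 24.0210/8.10 = 2.9656.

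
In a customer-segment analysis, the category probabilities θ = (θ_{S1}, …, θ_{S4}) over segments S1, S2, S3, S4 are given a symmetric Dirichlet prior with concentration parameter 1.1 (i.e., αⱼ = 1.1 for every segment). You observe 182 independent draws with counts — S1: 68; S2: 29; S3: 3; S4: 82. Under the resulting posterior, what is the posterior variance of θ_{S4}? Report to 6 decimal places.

The Dirichlet prior is conjugate to the Multinomial likelihood: each posterior αⱼ = prior αⱼ + observed count nⱼ.
Posterior concentration: (69.1, 30.1, 4.1, 83.1), total = 186.4.
Var[θ_j] = α_j(Σα−α_j)/((Σα)²(Σα+1)) = 83.1·103.3/(186.4²·187.4) = 0.001318.

0.001318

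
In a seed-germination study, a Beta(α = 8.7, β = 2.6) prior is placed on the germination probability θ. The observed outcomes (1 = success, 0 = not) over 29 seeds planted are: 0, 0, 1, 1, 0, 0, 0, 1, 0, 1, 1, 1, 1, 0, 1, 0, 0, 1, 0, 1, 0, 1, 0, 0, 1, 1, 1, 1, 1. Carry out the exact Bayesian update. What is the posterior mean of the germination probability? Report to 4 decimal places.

0.6129

The Beta prior is conjugate to a Binomial/Bernoulli likelihood; the update adds successes to α and failures to β.
Posterior: Beta(α+k, β+n−k) = Beta(8.7+16, 2.6+13) = Beta(24.7, 15.6).
Posterior mean = α/(α+β) = 24.7/40.3 = 0.6129.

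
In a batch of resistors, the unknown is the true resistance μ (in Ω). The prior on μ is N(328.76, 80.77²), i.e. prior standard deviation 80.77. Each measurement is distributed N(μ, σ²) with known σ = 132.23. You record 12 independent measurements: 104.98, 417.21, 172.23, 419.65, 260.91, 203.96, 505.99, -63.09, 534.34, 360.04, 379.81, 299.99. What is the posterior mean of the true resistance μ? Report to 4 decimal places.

304.9796

For Normal data with known variance σ², a Normal(μ₀, σ₀²) prior on μ is conjugate. Posterior precision = 1/σ₀² + n/σ²; posterior mean is the precision-weighted average of μ₀ and x̄.
Σxᵢ = 104.98 + 417.21 + 172.23 + 419.65 + 260.91 + 203.96 + 505.99 + (-63.09) + 534.34 + 360.04 + 379.81 + 299.99 = 3596.02, so n·x̄ = 3596.02.
σ₀² = 80.77² = 6523.7929, σ² = 132.23² = 17484.7729; σ² + n·σ₀² = 17484.7729 + 12·6523.7929 = 95770.2877.
Posterior mean = (μ₀/σ₀² + n·x̄/σ²)/(1/σ₀² + n/σ²) = (σ²·μ₀ + σ₀²·n·x̄)/(σ² + n·σ₀²) = (17484.7729·328.76 + 6523.7929·3596.02)/95770.2877 = 29207983.682862/95770.2877 = 304.9796.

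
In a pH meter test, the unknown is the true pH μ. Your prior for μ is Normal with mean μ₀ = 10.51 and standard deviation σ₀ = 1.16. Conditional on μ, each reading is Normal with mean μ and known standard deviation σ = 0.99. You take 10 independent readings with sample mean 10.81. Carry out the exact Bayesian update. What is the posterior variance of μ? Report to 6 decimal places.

0.091356

For Normal data with known variance σ², a Normal(μ₀, σ₀²) prior on μ is conjugate. Posterior precision = 1/σ₀² + n/σ²; posterior mean is the precision-weighted average of μ₀ and x̄.
σ₀² = 1.16² = 1.3456, σ² = 0.99² = 0.9801; σ² + n·σ₀² = 0.9801 + 10·1.3456 = 14.4361.
Posterior precision = 1/σ₀² + n/σ² = 1/1.3456 + 10/0.9801 = (σ² + n·σ₀²)/(σ₀²σ²) = 14.4361/(1.3456·0.9801); posterior variance σₙ² = σ₀²σ²/(σ² + n·σ₀²) = 1.3456·0.9801/14.4361 = 0.091356.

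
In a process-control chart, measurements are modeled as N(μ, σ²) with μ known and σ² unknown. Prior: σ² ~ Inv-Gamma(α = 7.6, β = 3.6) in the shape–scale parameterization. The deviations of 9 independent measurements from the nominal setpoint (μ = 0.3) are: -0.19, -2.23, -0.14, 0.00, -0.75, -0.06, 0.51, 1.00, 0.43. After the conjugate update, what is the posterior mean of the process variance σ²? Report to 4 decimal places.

With known mean μ and an Inverse-Gamma(α, β) prior on σ², the Normal likelihood is conjugate: posterior is Inv-Gamma(α + n/2, β + Σ(xᵢ−μ)²/2).
Σ(xᵢ−μ)² = (-0.19)² + (-2.23)² + (-0.14)² + (0.00)² + (-0.75)² + (-0.06)² + (0.51)² + (1.00)² + (0.43)² = 7.0397.
Posterior: Inv-Gamma(7.6 + 9/2, 3.6 + 7.0397/2) = Inv-Gamma(12.10, 7.11985).
E[σ²|data] = β/(α−1) = 7.11985/11.10 = 0.6414.

0.6414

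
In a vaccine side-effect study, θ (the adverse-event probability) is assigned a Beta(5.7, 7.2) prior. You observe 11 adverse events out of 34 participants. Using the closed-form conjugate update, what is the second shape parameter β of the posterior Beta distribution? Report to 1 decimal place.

The Beta prior is conjugate to a Binomial/Bernoulli likelihood; the update adds successes to α and failures to β.
Posterior: Beta(α+k, β+n−k) = Beta(5.7+11, 7.2+23) = Beta(16.7, 30.2).
Posterior β = 30.2.

30.2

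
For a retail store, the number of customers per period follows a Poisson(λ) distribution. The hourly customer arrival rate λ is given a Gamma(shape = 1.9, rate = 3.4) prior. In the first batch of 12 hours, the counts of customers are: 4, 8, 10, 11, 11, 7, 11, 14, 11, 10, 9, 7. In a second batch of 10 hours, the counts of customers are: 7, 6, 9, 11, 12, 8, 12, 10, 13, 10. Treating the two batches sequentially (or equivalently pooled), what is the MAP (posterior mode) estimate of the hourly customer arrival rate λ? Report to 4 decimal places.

With a Gamma(shape α, rate β) prior, the Poisson likelihood is conjugate: the posterior is Gamma(α + ΣXᵢ, β + n).
Batch 1: sum of counts S = 113 over n = 12 hours.
After batch 1: Gamma(α+S, β+n) = Gamma(1.9+113, 3.4+12) = Gamma(114.9, 15.4).
Batch 2: sum of counts S = 98 over n = 10 hours.
After batch 2: Gamma(α+S, β+n) = Gamma(114.9+98, 15.4+10) = Gamma(212.9, 25.4).
Mode of Gamma(α,β) for α≥1 is (α−1)/β = 211.9/25.4 = 8.3425.

8.3425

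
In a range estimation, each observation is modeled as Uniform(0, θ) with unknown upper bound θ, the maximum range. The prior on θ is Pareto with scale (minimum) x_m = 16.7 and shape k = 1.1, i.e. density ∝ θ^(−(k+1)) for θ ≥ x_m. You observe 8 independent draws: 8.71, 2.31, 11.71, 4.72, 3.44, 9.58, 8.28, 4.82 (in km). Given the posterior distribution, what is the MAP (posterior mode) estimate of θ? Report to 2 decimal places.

16.70

A Pareto(scale x_m, shape k) prior on the upper bound θ of Uniform(0, θ) is conjugate: posterior is Pareto(max(x_m, max xᵢ), k + n).
Sample maximum = 11.71; prior scale x_m = 16.7 → posterior scale = max = 16.70.
Posterior shape = 1.1 + 8 = 9.1.
The Pareto density is decreasing on [x_m, ∞), so the mode is x_m = 16.70.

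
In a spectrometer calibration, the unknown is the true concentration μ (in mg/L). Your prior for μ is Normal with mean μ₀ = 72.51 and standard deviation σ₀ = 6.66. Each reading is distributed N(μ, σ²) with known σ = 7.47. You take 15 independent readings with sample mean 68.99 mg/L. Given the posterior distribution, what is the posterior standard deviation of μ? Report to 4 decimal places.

For Normal data with known variance σ², a Normal(μ₀, σ₀²) prior on μ is conjugate. Posterior precision = 1/σ₀² + n/σ²; posterior mean is the precision-weighted average of μ₀ and x̄.
σ₀² = 6.66² = 44.3556, σ² = 7.47² = 55.8009; σ² + n·σ₀² = 55.8009 + 15·44.3556 = 721.1349.
Posterior precision = 1/σ₀² + n/σ² = 1/44.3556 + 15/55.8009 = (σ² + n·σ₀²)/(σ₀²σ²) = 721.1349/(44.3556·55.8009); posterior variance σₙ² = σ₀²σ²/(σ² + n·σ₀²) = 44.3556·55.8009/721.1349 = 3.432204.
Posterior SD = √σₙ² = √(44.3556·55.8009/721.1349) = 1.8526.

1.8526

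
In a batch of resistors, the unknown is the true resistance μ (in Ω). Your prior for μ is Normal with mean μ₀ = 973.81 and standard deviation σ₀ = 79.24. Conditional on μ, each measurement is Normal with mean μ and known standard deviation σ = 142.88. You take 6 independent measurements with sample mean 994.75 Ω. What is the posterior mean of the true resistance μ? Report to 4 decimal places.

987.3908

For Normal data with known variance σ², a Normal(μ₀, σ₀²) prior on μ is conjugate. Posterior precision = 1/σ₀² + n/σ²; posterior mean is the precision-weighted average of μ₀ and x̄.
n·x̄ = 6·994.75 = 5968.5.
σ₀² = 79.24² = 6278.9776, σ² = 142.88² = 20414.6944; σ² + n·σ₀² = 20414.6944 + 6·6278.9776 = 58088.56.
Posterior mean = (μ₀/σ₀² + n·x̄/σ²)/(1/σ₀² + n/σ²) = (σ²·μ₀ + σ₀²·n·x̄)/(σ² + n·σ₀²) = (20414.6944·973.81 + 6278.9776·5968.5)/58088.56 = 57356111.359264/58088.56 = 987.3908.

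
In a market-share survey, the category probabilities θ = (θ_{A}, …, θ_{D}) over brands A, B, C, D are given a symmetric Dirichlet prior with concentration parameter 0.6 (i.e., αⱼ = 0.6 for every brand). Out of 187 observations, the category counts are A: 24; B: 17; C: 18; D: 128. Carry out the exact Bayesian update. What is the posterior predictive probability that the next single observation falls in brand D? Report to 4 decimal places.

The Dirichlet prior is conjugate to the Multinomial likelihood: each posterior αⱼ = prior αⱼ + observed count nⱼ.
Posterior concentration: (24.6, 17.6, 18.6, 128.6), total = 189.4.
P(next = D | data) = α_{D}/Σα = 0.6790.

0.6790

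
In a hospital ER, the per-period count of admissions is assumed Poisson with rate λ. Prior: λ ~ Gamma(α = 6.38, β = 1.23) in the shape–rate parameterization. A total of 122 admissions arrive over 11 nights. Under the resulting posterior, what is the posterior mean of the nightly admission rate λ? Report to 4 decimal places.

10.4971

With a Gamma(shape α, rate β) prior, the Poisson likelihood is conjugate: the posterior is Gamma(α + ΣXᵢ, β + n).
Posterior: Gamma(α+S, β+n) = Gamma(6.38+122, 1.23+11) = Gamma(128.38, 12.23).
Posterior mean = α/β = 128.38/12.23 = 10.4971.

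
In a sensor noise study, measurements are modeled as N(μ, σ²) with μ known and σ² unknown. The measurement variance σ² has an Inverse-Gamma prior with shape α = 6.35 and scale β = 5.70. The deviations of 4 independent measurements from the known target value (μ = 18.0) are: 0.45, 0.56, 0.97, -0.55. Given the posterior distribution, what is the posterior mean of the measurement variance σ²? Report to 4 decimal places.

With known mean μ and an Inverse-Gamma(α, β) prior on σ², the Normal likelihood is conjugate: posterior is Inv-Gamma(α + n/2, β + Σ(xᵢ−μ)²/2).
Σ(xᵢ−μ)² = (0.45)² + (0.56)² + (0.97)² + (-0.55)² = 1.7595.
Posterior: Inv-Gamma(6.35 + 4/2, 5.70 + 1.7595/2) = Inv-Gamma(8.35, 6.57975).
E[σ²|data] = β/(α−1) = 6.57975/7.35 = 0.8952.

0.8952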